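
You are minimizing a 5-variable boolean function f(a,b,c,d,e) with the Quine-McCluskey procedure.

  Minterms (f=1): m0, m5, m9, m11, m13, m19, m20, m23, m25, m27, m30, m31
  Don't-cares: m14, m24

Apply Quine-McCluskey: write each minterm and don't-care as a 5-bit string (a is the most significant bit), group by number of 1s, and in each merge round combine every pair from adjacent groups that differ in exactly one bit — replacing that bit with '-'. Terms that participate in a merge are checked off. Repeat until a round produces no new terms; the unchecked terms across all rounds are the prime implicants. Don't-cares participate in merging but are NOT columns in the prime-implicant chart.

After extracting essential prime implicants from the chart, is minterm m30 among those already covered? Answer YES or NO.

NO

Round 0: 00000 00101✓ 01001✓ 01011✓ 01101✓ 01110✓ 10011✓ 10100 10111✓ 11000✓ 11001✓ 11011✓ 11110✓ 11111✓
Round 1: -1001✓ -1011✓ -1110 0-101 01-01 010-1✓ 1-011✓ 1-111✓ 10-11✓ 11-11✓ 110-1✓ 1100- 1111-
Round 2: -10-1 1--11
PIs = {-10-1, -1110, 0-101, 00000, 01-01, 1--11, 10100, 1100-, 1111-}
Coverage chart:
  m0: 00000 ←essential
  m5: 0-101 ←essential
  m9: -10-1,01-01
  m11: -10-1 ←essential
  m13: 0-101,01-01
  m19: 1--11 ←essential
  m20: 10100 ←essential
  m23: 1--11 ←essential
  m25: -10-1,1100-
  m27: -10-1,1--11
  m30: -1110,1111-
  m31: 1--11,1111-
Essential: -10-1, 0-101, 00000, 1--11, 10100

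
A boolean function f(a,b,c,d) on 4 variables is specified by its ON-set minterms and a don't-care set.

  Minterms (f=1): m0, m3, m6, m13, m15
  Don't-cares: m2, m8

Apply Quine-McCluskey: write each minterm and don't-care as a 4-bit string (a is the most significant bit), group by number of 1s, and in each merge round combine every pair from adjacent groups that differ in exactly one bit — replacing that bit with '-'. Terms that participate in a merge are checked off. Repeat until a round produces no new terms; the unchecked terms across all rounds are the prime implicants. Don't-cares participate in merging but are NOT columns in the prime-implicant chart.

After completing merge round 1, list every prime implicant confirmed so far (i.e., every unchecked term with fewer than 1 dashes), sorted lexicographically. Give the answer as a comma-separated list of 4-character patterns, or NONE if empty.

NONE

Round 0: 0000✓ 0010✓ 0011✓ 0110✓ 1000✓ 1101✓ 1111✓
Round 1: -000 0-10 00-0 001- 11-1
PIs = {-000, 0-10, 00-0, 001-, 11-1}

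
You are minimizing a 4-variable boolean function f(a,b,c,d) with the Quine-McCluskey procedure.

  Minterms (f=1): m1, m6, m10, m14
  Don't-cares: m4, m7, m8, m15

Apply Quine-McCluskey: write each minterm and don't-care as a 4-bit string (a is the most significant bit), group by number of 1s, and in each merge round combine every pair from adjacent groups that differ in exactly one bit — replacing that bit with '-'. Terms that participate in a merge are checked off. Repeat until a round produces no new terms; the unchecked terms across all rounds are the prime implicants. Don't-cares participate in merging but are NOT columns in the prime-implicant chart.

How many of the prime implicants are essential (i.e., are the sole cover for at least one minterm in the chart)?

[col 0] 0001, 0100*, 0110*, 0111*, 1000*, 1010*, 1110*, 1111*
[col 1] -110*, -111*, 01-0, 011-*, 1-10, 10-0, 111-*
[col 2] -11-
Prime implicants: -11-, 0001, 01-0, 1-10, 10-0
PI chart (minterm → PIs covering it):
  1 | 0001  (sole → essential)
  6 | -11-,01-0
  10 | 1-10,10-0
  14 | -11-,1-10
Essential prime implicants: 0001

1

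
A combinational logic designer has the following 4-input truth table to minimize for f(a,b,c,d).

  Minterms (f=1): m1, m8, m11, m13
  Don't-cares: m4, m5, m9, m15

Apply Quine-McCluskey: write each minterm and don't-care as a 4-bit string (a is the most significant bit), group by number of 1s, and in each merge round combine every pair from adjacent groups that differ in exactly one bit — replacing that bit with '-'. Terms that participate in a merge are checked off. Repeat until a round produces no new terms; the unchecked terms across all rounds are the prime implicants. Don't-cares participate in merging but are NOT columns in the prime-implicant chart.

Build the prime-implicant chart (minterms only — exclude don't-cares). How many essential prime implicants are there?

size-2^0 implicants → 0001(✓)  0100(✓)  0101(✓)  1000(✓)  1001(✓)  1011(✓)  1101(✓)  1111(✓)
size-2^1 implicants → -001(✓)  -101(✓)  0-01(✓)  010-  1-01(✓)  1-11(✓)  10-1(✓)  100-  11-1(✓)
size-2^2 implicants → --01  1--1
Unchecked terms (primes): --01, 010-, 1--1, 100-
Minterm coverage:
  m1 ⊆ --01 [E]
  m8 ⊆ 100- [E]
  m11 ⊆ 1--1 [E]
  m13 ⊆ --01,1--1
E = {--01, 1--1, 100-}

3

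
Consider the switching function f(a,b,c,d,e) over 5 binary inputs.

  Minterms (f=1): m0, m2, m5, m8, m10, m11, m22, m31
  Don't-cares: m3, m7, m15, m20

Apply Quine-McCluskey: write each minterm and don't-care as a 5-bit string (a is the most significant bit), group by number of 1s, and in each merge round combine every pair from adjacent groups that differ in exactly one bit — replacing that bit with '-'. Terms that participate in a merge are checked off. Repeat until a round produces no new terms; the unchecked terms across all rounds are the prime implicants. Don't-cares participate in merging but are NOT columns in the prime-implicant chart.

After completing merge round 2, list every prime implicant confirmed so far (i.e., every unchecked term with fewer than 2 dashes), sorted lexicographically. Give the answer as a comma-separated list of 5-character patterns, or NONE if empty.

-1111, 001-1, 101-0

Round 0: 00000✓ 00010✓ 00011✓ 00101✓ 00111✓ 01000✓ 01010✓ 01011✓ 01111✓ 10100✓ 10110✓ 11111✓
Round 1: -1111 0-000✓ 0-010✓ 0-011✓ 0-111✓ 00-11✓ 000-0✓ 0001-✓ 001-1 01-11✓ 010-0✓ 0101-✓ 101-0
Round 2: 0--11 0-0-0 0-01-
PIs = {-1111, 0--11, 0-0-0, 0-01-, 001-1, 101-0}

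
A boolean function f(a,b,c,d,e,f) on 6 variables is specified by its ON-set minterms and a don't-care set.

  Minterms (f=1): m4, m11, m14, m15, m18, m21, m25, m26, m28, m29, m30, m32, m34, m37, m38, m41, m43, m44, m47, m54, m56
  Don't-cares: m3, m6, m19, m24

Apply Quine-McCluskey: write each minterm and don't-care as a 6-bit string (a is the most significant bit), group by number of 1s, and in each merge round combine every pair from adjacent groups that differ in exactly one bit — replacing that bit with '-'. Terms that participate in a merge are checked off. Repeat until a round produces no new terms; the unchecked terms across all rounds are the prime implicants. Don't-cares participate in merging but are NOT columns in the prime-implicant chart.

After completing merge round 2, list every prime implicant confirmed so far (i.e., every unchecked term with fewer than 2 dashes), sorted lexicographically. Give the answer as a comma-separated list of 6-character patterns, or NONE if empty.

-00110, -11000, 0-0011, 0-1110, 00-011, 00-110, 0001-0, 00111-, 01-010, 01-101, 01001-, 1-0110, 100-10, 1000-0, 100101, 1010-1, 101100

Round 0: 000011✓ 000100✓ 000110✓ 001011✓ 001110✓ 001111✓ 010010✓ 010011✓ 010101✓ 011000✓ 011001✓ 011010✓ 011100✓ 011101✓ 011110✓ 100000✓ 100010✓ 100101 100110✓ 101001✓ 101011✓ 101100 101111✓ 110110✓ 111000✓
Round 1: -00110 -01011✓ -01111✓ -11000 0-0011 0-1110 00-011 00-110 0001-0 001-11✓ 00111- 01-010 01-101 01001- 011-00✓ 011-01✓ 011-10✓ 0110-0✓ 01100-✓ 0111-0✓ 01110-✓ 1-0110 100-10 1000-0 101-11✓ 1010-1
Round 2: -01-11 011--0 011-0-
PIs = {-00110, -01-11, -11000, 0-0011, 0-1110, 00-011, 00-110, 0001-0, 00111-, 01-010, 01-101, 01001-, 011--0, 011-0-, 1-0110, 100-10, 1000-0, 100101, 1010-1, 101100}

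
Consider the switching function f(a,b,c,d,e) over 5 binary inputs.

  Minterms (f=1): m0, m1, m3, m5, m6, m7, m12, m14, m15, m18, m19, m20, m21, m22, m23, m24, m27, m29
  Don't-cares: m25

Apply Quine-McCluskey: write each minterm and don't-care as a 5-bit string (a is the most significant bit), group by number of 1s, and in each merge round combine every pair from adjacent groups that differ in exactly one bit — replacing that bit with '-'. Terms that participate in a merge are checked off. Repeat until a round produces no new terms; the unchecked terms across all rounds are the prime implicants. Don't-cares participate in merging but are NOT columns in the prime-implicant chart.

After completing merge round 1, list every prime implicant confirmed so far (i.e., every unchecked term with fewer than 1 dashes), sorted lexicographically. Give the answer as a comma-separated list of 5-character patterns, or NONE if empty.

size-2^0 implicants → 00000(✓)  00001(✓)  00011(✓)  00101(✓)  00110(✓)  00111(✓)  01100(✓)  01110(✓)  01111(✓)  10010(✓)  10011(✓)  10100(✓)  10101(✓)  10110(✓)  10111(✓)  11000(✓)  11001(✓)  11011(✓)  11101(✓)
size-2^1 implicants → -0011(✓)  -0101(✓)  -0110(✓)  -0111(✓)  0-110(✓)  0-111(✓)  00-01(✓)  00-11(✓)  000-1(✓)  0000-  001-1(✓)  0011-(✓)  011-0  0111-(✓)  1-011  1-101  10-10(✓)  10-11(✓)  1001-(✓)  101-0(✓)  101-1(✓)  1010-(✓)  1011-(✓)  11-01  110-1  1100-
size-2^2 implicants → -0-11  -01-1  -011-  0-11-  00--1  10-1-  101--
Unchecked terms (primes): -0-11, -01-1, -011-, 0-11-, 00--1, 0000-, 011-0, 1-011, 1-101, 10-1-, 101--, 11-01, 110-1, 1100-

NONE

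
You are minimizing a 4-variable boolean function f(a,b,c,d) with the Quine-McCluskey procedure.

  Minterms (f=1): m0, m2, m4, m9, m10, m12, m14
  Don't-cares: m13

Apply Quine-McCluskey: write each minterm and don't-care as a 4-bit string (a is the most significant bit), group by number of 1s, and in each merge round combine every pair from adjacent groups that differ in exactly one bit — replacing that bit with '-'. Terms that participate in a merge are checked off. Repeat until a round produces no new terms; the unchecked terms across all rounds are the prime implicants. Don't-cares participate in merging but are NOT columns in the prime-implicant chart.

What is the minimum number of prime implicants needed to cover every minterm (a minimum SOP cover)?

size-2^0 implicants → 0000(✓)  0010(✓)  0100(✓)  1001(✓)  1010(✓)  1100(✓)  1101(✓)  1110(✓)
size-2^1 implicants → -010  -100  0-00  00-0  1-01  1-10  11-0  110-
Unchecked terms (primes): -010, -100, 0-00, 00-0, 1-01, 1-10, 11-0, 110-
Minterm coverage:
  m0 ⊆ 0-00,00-0
  m2 ⊆ -010,00-0
  m4 ⊆ -100,0-00
  m9 ⊆ 1-01 [E]
  m10 ⊆ -010,1-10
  m12 ⊆ -100,11-0,110-
  m14 ⊆ 1-10,11-0
E = {1-01}
Petrick residual → -010, 0-00, 11-0
Cover = b'cd' + a'c'd' + ac'd + abd'  |cover|=4

4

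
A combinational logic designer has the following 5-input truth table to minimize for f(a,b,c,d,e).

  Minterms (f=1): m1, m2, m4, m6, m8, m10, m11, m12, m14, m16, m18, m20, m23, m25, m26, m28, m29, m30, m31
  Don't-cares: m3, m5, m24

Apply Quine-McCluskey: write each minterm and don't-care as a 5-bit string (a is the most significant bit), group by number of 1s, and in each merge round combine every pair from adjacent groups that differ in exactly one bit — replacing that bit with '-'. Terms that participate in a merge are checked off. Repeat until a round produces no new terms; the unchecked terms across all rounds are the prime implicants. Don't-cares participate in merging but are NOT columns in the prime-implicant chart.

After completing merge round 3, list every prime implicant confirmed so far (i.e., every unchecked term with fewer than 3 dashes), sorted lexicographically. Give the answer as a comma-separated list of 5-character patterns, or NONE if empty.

--010, --100, 0--10, 0-01-, 0-1-0, 00-01, 000-1, 0010-, 1--00, 1-0-0, 1-111, 11-0-, 111--

Round 0: 00001✓ 00010✓ 00011✓ 00100✓ 00101✓ 00110✓ 01000✓ 01010✓ 01011✓ 01100✓ 01110✓ 10000✓ 10010✓ 10100✓ 10111✓ 11000✓ 11001✓ 11010✓ 11100✓ 11101✓ 11110✓ 11111✓
Round 1: -0010✓ -0100✓ -1000✓ -1010✓ -1100✓ -1110✓ 0-010✓ 0-011✓ 0-100✓ 0-110✓ 00-01 00-10✓ 000-1 0001-✓ 001-0✓ 0010- 01-00✓ 01-10✓ 010-0✓ 0101-✓ 011-0✓ 1-000✓ 1-010✓ 1-100✓ 1-111 10-00✓ 100-0✓ 11-00✓ 11-01✓ 11-10✓ 110-0✓ 1100-✓ 111-0✓ 111-1✓ 1110-✓ 1111-✓
Round 2: --010 --100 -1-00✓ -1-10✓ -10-0✓ -11-0✓ 0--10 0-01- 0-1-0 01--0✓ 1--00 1-0-0 11--0✓ 11-0- 111--
Round 3: -1--0
PIs = {--010, --100, -1--0, 0--10, 0-01-, 0-1-0, 00-01, 000-1, 0010-, 1--00, 1-0-0, 1-111, 11-0-, 111--}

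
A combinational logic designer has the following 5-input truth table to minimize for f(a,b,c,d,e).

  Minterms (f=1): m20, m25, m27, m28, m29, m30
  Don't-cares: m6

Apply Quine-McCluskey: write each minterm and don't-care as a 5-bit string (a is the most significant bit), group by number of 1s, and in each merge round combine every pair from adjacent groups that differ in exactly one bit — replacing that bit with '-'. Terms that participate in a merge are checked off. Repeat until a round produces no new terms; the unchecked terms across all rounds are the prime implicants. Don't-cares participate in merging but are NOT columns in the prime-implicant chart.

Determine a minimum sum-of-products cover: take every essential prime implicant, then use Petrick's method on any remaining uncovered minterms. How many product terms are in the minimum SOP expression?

[col 0] 00110, 10100*, 11001*, 11011*, 11100*, 11101*, 11110*
[col 1] 1-100, 11-01, 110-1, 111-0, 1110-
Prime implicants: 00110, 1-100, 11-01, 110-1, 111-0, 1110-
PI chart (minterm → PIs covering it):
  20 | 1-100  (sole → essential)
  25 | 11-01,110-1
  27 | 110-1  (sole → essential)
  28 | 1-100,111-0,1110-
  29 | 11-01,1110-
  30 | 111-0  (sole → essential)
Essential prime implicants: 1-100, 110-1, 111-0
Petrick residual → 11-01
Minimum SOP uses 4 PIs: acd'e' + abd'e + abc'e + abce'

4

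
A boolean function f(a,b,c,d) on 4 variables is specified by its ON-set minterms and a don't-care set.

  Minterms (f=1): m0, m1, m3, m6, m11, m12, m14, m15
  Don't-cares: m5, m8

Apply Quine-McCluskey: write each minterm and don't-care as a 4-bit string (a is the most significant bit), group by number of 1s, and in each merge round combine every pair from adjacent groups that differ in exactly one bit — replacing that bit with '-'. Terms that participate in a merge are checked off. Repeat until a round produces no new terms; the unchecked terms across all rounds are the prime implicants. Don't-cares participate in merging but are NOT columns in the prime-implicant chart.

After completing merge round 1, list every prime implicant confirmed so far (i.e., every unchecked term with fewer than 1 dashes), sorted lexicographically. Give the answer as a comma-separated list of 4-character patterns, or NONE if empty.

[col 0] 0000*, 0001*, 0011*, 0101*, 0110*, 1000*, 1011*, 1100*, 1110*, 1111*
[col 1] -000, -011, -110, 0-01, 00-1, 000-, 1-00, 1-11, 11-0, 111-
Prime implicants: -000, -011, -110, 0-01, 00-1, 000-, 1-00, 1-11, 11-0, 111-

NONE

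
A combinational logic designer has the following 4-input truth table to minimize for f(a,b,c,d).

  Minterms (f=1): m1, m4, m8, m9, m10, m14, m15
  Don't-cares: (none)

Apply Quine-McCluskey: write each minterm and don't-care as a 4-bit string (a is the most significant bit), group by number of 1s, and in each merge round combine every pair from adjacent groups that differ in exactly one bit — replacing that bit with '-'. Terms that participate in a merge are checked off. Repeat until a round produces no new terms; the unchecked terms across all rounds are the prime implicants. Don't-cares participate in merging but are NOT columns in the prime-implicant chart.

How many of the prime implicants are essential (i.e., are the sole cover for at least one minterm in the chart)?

3

size-2^0 implicants → 0001(✓)  0100  1000(✓)  1001(✓)  1010(✓)  1110(✓)  1111(✓)
size-2^1 implicants → -001  1-10  10-0  100-  111-
Unchecked terms (primes): -001, 0100, 1-10, 10-0, 100-, 111-
Minterm coverage:
  m1 ⊆ -001 [E]
  m4 ⊆ 0100 [E]
  m8 ⊆ 10-0,100-
  m9 ⊆ -001,100-
  m10 ⊆ 1-10,10-0
  m14 ⊆ 1-10,111-
  m15 ⊆ 111- [E]
E = {-001, 0100, 111-}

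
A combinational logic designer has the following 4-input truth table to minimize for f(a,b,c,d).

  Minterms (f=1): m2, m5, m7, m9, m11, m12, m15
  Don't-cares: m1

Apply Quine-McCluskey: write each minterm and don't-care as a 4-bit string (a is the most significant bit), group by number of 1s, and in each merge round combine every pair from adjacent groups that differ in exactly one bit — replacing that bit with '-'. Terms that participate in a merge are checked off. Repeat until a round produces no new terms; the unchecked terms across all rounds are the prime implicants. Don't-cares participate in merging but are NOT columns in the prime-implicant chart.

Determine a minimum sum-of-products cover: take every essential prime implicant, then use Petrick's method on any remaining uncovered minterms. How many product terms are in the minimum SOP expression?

5

size-2^0 implicants → 0001(✓)  0010  0101(✓)  0111(✓)  1001(✓)  1011(✓)  1100  1111(✓)
size-2^1 implicants → -001  -111  0-01  01-1  1-11  10-1
Unchecked terms (primes): -001, -111, 0-01, 0010, 01-1, 1-11, 10-1, 1100
Minterm coverage:
  m2 ⊆ 0010 [E]
  m5 ⊆ 0-01,01-1
  m7 ⊆ -111,01-1
  m9 ⊆ -001,10-1
  m11 ⊆ 1-11,10-1
  m12 ⊆ 1100 [E]
  m15 ⊆ -111,1-11
E = {0010, 1100}
Petrick residual → -001, 01-1, 1-11
Cover = b'c'd + a'b'cd' + a'bd + acd + abc'd'  |cover|=5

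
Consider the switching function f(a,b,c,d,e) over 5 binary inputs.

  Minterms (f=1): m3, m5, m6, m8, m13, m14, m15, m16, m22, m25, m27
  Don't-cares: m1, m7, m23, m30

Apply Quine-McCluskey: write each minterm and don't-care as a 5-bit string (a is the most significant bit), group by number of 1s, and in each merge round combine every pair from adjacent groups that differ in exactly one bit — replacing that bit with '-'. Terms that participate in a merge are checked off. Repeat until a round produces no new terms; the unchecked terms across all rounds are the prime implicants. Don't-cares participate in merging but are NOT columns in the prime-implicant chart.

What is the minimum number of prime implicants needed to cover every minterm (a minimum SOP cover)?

Round 0: 00001✓ 00011✓ 00101✓ 00110✓ 00111✓ 01000 01101✓ 01110✓ 01111✓ 10000 10110✓ 10111✓ 11001✓ 11011✓ 11110✓
Round 1: -0110✓ -0111✓ -1110✓ 0-101✓ 0-110✓ 0-111✓ 00-01✓ 00-11✓ 000-1✓ 001-1✓ 0011-✓ 011-1✓ 0111-✓ 1-110✓ 1011-✓ 110-1
Round 2: --110 -011- 0-1-1 0-11- 00--1
PIs = {--110, -011-, 0-1-1, 0-11-, 00--1, 01000, 10000, 110-1}
Coverage chart:
  m3: 00--1 ←essential
  m5: 0-1-1,00--1
  m6: --110,-011-,0-11-
  m8: 01000 ←essential
  m13: 0-1-1 ←essential
  m14: --110,0-11-
  m15: 0-1-1,0-11-
  m16: 10000 ←essential
  m22: --110,-011-
  m25: 110-1 ←essential
  m27: 110-1 ←essential
Essential: 0-1-1, 00--1, 01000, 10000, 110-1
Petrick residual → --110
Min cover (6 terms): cde' + a'ce + a'b'e + a'bc'd'e' + ab'c'd'e' + abc'e

6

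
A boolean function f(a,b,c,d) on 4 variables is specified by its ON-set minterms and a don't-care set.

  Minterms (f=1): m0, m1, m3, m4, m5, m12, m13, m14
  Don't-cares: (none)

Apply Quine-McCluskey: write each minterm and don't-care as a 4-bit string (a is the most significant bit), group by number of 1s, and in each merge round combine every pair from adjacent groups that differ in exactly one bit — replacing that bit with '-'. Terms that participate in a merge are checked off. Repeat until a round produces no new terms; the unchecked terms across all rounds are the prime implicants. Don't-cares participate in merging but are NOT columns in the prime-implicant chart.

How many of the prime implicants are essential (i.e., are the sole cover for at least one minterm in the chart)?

4

size-2^0 implicants → 0000(✓)  0001(✓)  0011(✓)  0100(✓)  0101(✓)  1100(✓)  1101(✓)  1110(✓)
size-2^1 implicants → -100(✓)  -101(✓)  0-00(✓)  0-01(✓)  00-1  000-(✓)  010-(✓)  11-0  110-(✓)
size-2^2 implicants → -10-  0-0-
Unchecked terms (primes): -10-, 0-0-, 00-1, 11-0
Minterm coverage:
  m0 ⊆ 0-0- [E]
  m1 ⊆ 0-0-,00-1
  m3 ⊆ 00-1 [E]
  m4 ⊆ -10-,0-0-
  m5 ⊆ -10-,0-0-
  m12 ⊆ -10-,11-0
  m13 ⊆ -10- [E]
  m14 ⊆ 11-0 [E]
E = {-10-, 0-0-, 00-1, 11-0}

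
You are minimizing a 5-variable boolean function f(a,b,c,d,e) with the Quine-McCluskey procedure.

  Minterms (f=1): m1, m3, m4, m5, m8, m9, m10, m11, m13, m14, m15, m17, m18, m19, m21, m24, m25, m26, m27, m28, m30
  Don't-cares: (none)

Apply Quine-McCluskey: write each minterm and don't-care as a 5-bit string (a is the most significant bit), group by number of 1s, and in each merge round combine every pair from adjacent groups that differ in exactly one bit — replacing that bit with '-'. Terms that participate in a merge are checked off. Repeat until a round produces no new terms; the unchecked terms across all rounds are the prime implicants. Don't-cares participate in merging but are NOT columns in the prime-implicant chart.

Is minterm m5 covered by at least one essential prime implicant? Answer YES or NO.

YES

Round 0: 00001✓ 00011✓ 00100✓ 00101✓ 01000✓ 01001✓ 01010✓ 01011✓ 01101✓ 01110✓ 01111✓ 10001✓ 10010✓ 10011✓ 10101✓ 11000✓ 11001✓ 11010✓ 11011✓ 11100✓ 11110✓
Round 1: -0001✓ -0011✓ -0101✓ -1000✓ -1001✓ -1010✓ -1011✓ -1110✓ 0-001✓ 0-011✓ 0-101✓ 00-01✓ 000-1✓ 0010- 01-01✓ 01-10✓ 01-11✓ 010-0✓ 010-1✓ 0100-✓ 0101-✓ 011-1✓ 0111-✓ 1-001✓ 1-010✓ 1-011✓ 10-01✓ 100-1✓ 1001-✓ 11-00✓ 11-10✓ 110-0✓ 110-1✓ 1100-✓ 1101-✓ 111-0✓
Round 2: --001✓ --011✓ -0-01 -00-1✓ -1-10 -10-0✓ -10-1✓ -100-✓ -101-✓ 0--01 0-0-1✓ 01--1 01-1- 010--✓ 1-0-1✓ 1-01- 11--0 110--✓
Round 3: --0-1 -10--
PIs = {--0-1, -0-01, -1-10, -10--, 0--01, 0010-, 01--1, 01-1-, 1-01-, 11--0}
Coverage chart:
  m1: --0-1,-0-01,0--01
  m3: --0-1 ←essential
  m4: 0010- ←essential
  m5: -0-01,0--01,0010-
  m8: -10-- ←essential
  m9: --0-1,-10--,0--01,01--1
  m10: -1-10,-10--,01-1-
  m11: --0-1,-10--,01--1,01-1-
  m13: 0--01,01--1
  m14: -1-10,01-1-
  m15: 01--1,01-1-
  m17: --0-1,-0-01
  m18: 1-01- ←essential
  m19: --0-1,1-01-
  m21: -0-01 ←essential
  m24: -10--,11--0
  m25: --0-1,-10--
  m26: -1-10,-10--,1-01-,11--0
  m27: --0-1,-10--,1-01-
  m28: 11--0 ←essential
  m30: -1-10,11--0
Essential: --0-1, -0-01, -10--, 0010-, 1-01-, 11--0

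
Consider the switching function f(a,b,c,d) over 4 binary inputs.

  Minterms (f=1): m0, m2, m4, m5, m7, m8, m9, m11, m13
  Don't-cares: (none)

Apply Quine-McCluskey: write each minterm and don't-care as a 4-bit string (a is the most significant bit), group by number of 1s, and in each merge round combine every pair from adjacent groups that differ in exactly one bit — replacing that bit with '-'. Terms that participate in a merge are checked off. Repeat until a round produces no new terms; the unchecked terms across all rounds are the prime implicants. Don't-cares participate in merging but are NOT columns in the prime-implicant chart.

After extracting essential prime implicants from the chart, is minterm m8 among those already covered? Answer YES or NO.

Round 0: 0000✓ 0010✓ 0100✓ 0101✓ 0111✓ 1000✓ 1001✓ 1011✓ 1101✓
Round 1: -000 -101 0-00 00-0 01-1 010- 1-01 10-1 100-
PIs = {-000, -101, 0-00, 00-0, 01-1, 010-, 1-01, 10-1, 100-}
Coverage chart:
  m0: -000,0-00,00-0
  m2: 00-0 ←essential
  m4: 0-00,010-
  m5: -101,01-1,010-
  m7: 01-1 ←essential
  m8: -000,100-
  m9: 1-01,10-1,100-
  m11: 10-1 ←essential
  m13: -101,1-01
Essential: 00-0, 01-1, 10-1

NO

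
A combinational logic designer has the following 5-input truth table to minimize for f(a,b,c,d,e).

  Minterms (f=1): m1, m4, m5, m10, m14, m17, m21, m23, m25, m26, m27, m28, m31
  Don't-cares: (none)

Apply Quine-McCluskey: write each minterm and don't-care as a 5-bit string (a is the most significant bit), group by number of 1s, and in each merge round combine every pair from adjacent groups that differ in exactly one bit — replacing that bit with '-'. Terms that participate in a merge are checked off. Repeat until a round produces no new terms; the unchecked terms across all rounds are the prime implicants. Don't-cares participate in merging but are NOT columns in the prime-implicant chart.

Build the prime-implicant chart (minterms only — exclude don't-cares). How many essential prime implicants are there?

Round 0: 00001✓ 00100✓ 00101✓ 01010✓ 01110✓ 10001✓ 10101✓ 10111✓ 11001✓ 11010✓ 11011✓ 11100 11111✓
Round 1: -0001✓ -0101✓ -1010 00-01✓ 0010- 01-10 1-001 1-111 10-01✓ 101-1 11-11 110-1 1101-
Round 2: -0-01
PIs = {-0-01, -1010, 0010-, 01-10, 1-001, 1-111, 101-1, 11-11, 110-1, 1101-, 11100}
Coverage chart:
  m1: -0-01 ←essential
  m4: 0010- ←essential
  m5: -0-01,0010-
  m10: -1010,01-10
  m14: 01-10 ←essential
  m17: -0-01,1-001
  m21: -0-01,101-1
  m23: 1-111,101-1
  m25: 1-001,110-1
  m26: -1010,1101-
  m27: 11-11,110-1,1101-
  m28: 11100 ←essential
  m31: 1-111,11-11
Essential: -0-01, 0010-, 01-10, 11100

4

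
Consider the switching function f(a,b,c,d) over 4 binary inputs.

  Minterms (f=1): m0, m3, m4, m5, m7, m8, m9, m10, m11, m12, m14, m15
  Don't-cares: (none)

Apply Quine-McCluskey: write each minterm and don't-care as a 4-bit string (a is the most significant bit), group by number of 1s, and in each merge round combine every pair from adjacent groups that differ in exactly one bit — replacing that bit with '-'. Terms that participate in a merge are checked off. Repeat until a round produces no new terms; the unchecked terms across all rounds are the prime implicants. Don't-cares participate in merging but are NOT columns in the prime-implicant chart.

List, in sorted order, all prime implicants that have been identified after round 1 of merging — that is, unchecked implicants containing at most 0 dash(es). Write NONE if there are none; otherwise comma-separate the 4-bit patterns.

NONE

Round 0: 0000✓ 0011✓ 0100✓ 0101✓ 0111✓ 1000✓ 1001✓ 1010✓ 1011✓ 1100✓ 1110✓ 1111✓
Round 1: -000✓ -011✓ -100✓ -111✓ 0-00✓ 0-11✓ 01-1 010- 1-00✓ 1-10✓ 1-11✓ 10-0✓ 10-1✓ 100-✓ 101-✓ 11-0✓ 111-✓
Round 2: --00 --11 1--0 1-1- 10--
PIs = {--00, --11, 01-1, 010-, 1--0, 1-1-, 10--}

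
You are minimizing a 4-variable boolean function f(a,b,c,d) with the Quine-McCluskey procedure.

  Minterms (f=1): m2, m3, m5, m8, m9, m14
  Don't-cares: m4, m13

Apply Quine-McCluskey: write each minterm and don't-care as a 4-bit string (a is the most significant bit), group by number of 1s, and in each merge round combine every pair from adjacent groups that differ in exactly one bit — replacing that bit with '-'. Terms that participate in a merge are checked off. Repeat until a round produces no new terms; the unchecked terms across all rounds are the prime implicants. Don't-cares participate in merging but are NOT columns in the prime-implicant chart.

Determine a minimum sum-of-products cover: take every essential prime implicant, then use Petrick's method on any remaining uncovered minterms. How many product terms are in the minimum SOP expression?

Round 0: 0010✓ 0011✓ 0100✓ 0101✓ 1000✓ 1001✓ 1101✓ 1110
Round 1: -101 001- 010- 1-01 100-
PIs = {-101, 001-, 010-, 1-01, 100-, 1110}
Coverage chart:
  m2: 001- ←essential
  m3: 001- ←essential
  m5: -101,010-
  m8: 100- ←essential
  m9: 1-01,100-
  m14: 1110 ←essential
Essential: 001-, 100-, 1110
Petrick residual → -101
Min cover (4 terms): bc'd + a'b'c + ab'c' + abcd'

4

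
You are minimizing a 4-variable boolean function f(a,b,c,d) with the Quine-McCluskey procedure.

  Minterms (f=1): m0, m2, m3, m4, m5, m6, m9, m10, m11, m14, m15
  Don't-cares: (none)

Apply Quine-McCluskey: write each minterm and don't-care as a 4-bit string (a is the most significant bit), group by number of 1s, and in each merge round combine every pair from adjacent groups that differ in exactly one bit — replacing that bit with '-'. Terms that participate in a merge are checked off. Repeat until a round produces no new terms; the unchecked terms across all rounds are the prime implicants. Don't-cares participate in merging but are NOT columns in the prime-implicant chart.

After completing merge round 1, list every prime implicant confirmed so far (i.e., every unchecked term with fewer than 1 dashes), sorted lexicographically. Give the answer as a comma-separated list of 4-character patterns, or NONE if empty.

size-2^0 implicants → 0000(✓)  0010(✓)  0011(✓)  0100(✓)  0101(✓)  0110(✓)  1001(✓)  1010(✓)  1011(✓)  1110(✓)  1111(✓)
size-2^1 implicants → -010(✓)  -011(✓)  -110(✓)  0-00(✓)  0-10(✓)  00-0(✓)  001-(✓)  01-0(✓)  010-  1-10(✓)  1-11(✓)  10-1  101-(✓)  111-(✓)
size-2^2 implicants → --10  -01-  0--0  1-1-
Unchecked terms (primes): --10, -01-, 0--0, 010-, 1-1-, 10-1

NONE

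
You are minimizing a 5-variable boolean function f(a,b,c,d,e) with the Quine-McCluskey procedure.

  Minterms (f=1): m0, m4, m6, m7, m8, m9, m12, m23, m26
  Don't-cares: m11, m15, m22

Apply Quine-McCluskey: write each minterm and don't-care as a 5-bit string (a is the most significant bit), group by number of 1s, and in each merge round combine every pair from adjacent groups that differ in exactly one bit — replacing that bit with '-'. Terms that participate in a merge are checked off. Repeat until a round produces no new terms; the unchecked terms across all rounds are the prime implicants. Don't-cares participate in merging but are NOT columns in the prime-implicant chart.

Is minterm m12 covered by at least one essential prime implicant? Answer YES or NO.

YES

Round 0: 00000✓ 00100✓ 00110✓ 00111✓ 01000✓ 01001✓ 01011✓ 01100✓ 01111✓ 10110✓ 10111✓ 11010
Round 1: -0110✓ -0111✓ 0-000✓ 0-100✓ 0-111 00-00✓ 001-0 0011-✓ 01-00✓ 01-11 010-1 0100- 1011-✓
Round 2: -011- 0--00
PIs = {-011-, 0--00, 0-111, 001-0, 01-11, 010-1, 0100-, 11010}
Coverage chart:
  m0: 0--00 ←essential
  m4: 0--00,001-0
  m6: -011-,001-0
  m7: -011-,0-111
  m8: 0--00,0100-
  m9: 010-1,0100-
  m12: 0--00 ←essential
  m23: -011- ←essential
  m26: 11010 ←essential
Essential: -011-, 0--00, 11010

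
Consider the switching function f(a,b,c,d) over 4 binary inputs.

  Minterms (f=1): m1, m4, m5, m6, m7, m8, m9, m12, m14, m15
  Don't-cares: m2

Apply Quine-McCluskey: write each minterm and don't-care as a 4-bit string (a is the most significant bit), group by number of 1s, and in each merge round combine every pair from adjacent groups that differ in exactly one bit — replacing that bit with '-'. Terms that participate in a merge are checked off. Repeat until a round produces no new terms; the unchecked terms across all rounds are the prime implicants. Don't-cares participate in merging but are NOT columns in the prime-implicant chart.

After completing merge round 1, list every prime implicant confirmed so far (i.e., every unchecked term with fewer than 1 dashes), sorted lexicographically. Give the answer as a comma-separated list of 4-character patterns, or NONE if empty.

NONE

Round 0: 0001✓ 0010✓ 0100✓ 0101✓ 0110✓ 0111✓ 1000✓ 1001✓ 1100✓ 1110✓ 1111✓
Round 1: -001 -100✓ -110✓ -111✓ 0-01 0-10 01-0✓ 01-1✓ 010-✓ 011-✓ 1-00 100- 11-0✓ 111-✓
Round 2: -1-0 -11- 01--
PIs = {-001, -1-0, -11-, 0-01, 0-10, 01--, 1-00, 100-}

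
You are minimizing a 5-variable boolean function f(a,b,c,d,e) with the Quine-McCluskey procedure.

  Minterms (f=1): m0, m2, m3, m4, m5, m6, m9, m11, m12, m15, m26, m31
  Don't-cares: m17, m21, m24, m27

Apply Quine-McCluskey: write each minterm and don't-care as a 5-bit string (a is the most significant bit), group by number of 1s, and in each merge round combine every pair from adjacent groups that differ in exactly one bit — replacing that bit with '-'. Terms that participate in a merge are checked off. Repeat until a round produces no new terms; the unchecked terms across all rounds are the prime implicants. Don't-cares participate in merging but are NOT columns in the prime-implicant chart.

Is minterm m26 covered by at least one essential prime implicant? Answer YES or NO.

NO

size-2^0 implicants → 00000(✓)  00010(✓)  00011(✓)  00100(✓)  00101(✓)  00110(✓)  01001(✓)  01011(✓)  01100(✓)  01111(✓)  10001(✓)  10101(✓)  11000(✓)  11010(✓)  11011(✓)  11111(✓)
size-2^1 implicants → -0101  -1011(✓)  -1111(✓)  0-011  0-100  00-00(✓)  00-10(✓)  000-0(✓)  0001-  001-0(✓)  0010-  01-11(✓)  010-1  10-01  11-11(✓)  110-0  1101-
size-2^2 implicants → -1-11  00--0
Unchecked terms (primes): -0101, -1-11, 0-011, 0-100, 00--0, 0001-, 0010-, 010-1, 10-01, 110-0, 1101-
Minterm coverage:
  m0 ⊆ 00--0 [E]
  m2 ⊆ 00--0,0001-
  m3 ⊆ 0-011,0001-
  m4 ⊆ 0-100,00--0,0010-
  m5 ⊆ -0101,0010-
  m6 ⊆ 00--0 [E]
  m9 ⊆ 010-1 [E]
  m11 ⊆ -1-11,0-011,010-1
  m12 ⊆ 0-100 [E]
  m15 ⊆ -1-11 [E]
  m26 ⊆ 110-0,1101-
  m31 ⊆ -1-11 [E]
E = {-1-11, 0-100, 00--0, 010-1}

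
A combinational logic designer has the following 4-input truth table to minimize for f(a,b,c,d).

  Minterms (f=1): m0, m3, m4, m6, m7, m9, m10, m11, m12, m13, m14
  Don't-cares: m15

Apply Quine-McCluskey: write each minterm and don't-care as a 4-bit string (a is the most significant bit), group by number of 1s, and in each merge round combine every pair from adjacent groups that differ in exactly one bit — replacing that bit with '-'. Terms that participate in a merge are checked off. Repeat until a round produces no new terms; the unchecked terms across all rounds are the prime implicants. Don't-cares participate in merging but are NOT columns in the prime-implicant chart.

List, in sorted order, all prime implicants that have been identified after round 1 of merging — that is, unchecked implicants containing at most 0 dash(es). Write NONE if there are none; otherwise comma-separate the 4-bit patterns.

[col 0] 0000*, 0011*, 0100*, 0110*, 0111*, 1001*, 1010*, 1011*, 1100*, 1101*, 1110*, 1111*
[col 1] -011*, -100*, -110*, -111*, 0-00, 0-11*, 01-0*, 011-*, 1-01*, 1-10*, 1-11*, 10-1*, 101-*, 11-0*, 11-1*, 110-*, 111-*
[col 2] --11, -1-0, -11-, 1--1, 1-1-, 11--
Prime implicants: --11, -1-0, -11-, 0-00, 1--1, 1-1-, 11--

NONE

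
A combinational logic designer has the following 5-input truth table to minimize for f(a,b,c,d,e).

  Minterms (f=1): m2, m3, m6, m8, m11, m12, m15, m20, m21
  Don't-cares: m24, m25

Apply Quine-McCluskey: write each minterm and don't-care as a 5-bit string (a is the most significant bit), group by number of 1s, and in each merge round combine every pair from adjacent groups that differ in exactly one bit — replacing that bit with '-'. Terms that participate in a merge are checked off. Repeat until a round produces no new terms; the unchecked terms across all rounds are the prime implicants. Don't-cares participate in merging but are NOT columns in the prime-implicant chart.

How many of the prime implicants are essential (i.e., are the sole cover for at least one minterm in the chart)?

Round 0: 00010✓ 00011✓ 00110✓ 01000✓ 01011✓ 01100✓ 01111✓ 10100✓ 10101✓ 11000✓ 11001✓
Round 1: -1000 0-011 00-10 0001- 01-00 01-11 1010- 1100-
PIs = {-1000, 0-011, 00-10, 0001-, 01-00, 01-11, 1010-, 1100-}
Coverage chart:
  m2: 00-10,0001-
  m3: 0-011,0001-
  m6: 00-10 ←essential
  m8: -1000,01-00
  m11: 0-011,01-11
  m12: 01-00 ←essential
  m15: 01-11 ←essential
  m20: 1010- ←essential
  m21: 1010- ←essential
Essential: 00-10, 01-00, 01-11, 1010-

4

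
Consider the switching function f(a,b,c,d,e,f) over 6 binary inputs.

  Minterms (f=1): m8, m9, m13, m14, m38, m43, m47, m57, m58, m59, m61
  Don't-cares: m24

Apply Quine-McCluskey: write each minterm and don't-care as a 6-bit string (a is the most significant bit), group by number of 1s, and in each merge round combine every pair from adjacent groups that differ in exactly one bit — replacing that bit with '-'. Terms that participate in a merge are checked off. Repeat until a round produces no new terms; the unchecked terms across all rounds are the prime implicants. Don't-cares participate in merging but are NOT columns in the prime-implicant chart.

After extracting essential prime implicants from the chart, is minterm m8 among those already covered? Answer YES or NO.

size-2^0 implicants → 001000(✓)  001001(✓)  001101(✓)  001110  011000(✓)  100110  101011(✓)  101111(✓)  111001(✓)  111010(✓)  111011(✓)  111101(✓)
size-2^1 implicants → 0-1000  001-01  00100-  1-1011  101-11  111-01  1110-1  11101-
Unchecked terms (primes): 0-1000, 001-01, 00100-, 001110, 1-1011, 100110, 101-11, 111-01, 1110-1, 11101-
Minterm coverage:
  m8 ⊆ 0-1000,00100-
  m9 ⊆ 001-01,00100-
  m13 ⊆ 001-01 [E]
  m14 ⊆ 001110 [E]
  m38 ⊆ 100110 [E]
  m43 ⊆ 1-1011,101-11
  m47 ⊆ 101-11 [E]
  m57 ⊆ 111-01,1110-1
  m58 ⊆ 11101- [E]
  m59 ⊆ 1-1011,1110-1,11101-
  m61 ⊆ 111-01 [E]
E = {001-01, 001110, 100110, 101-11, 111-01, 11101-}

NO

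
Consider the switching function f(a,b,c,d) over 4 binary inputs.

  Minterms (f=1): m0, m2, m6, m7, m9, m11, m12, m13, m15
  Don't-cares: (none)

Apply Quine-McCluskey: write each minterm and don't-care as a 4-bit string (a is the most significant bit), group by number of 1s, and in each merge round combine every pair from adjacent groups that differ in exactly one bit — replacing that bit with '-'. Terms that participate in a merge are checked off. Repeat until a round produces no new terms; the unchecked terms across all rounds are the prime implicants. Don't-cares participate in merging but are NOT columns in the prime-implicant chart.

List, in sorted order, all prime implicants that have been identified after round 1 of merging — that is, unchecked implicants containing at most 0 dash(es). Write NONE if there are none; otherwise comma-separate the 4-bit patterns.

[col 0] 0000*, 0010*, 0110*, 0111*, 1001*, 1011*, 1100*, 1101*, 1111*
[col 1] -111, 0-10, 00-0, 011-, 1-01*, 1-11*, 10-1*, 11-1*, 110-
[col 2] 1--1
Prime implicants: -111, 0-10, 00-0, 011-, 1--1, 110-

NONE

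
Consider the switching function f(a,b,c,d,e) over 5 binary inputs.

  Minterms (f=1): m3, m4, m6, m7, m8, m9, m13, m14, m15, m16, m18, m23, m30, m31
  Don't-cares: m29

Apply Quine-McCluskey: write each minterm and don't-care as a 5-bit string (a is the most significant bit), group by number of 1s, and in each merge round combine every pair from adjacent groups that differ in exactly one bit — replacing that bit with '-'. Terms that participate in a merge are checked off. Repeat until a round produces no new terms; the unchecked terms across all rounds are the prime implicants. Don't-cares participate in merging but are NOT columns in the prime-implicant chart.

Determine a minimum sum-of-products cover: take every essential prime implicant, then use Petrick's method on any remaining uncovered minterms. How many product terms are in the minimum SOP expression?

Round 0: 00011✓ 00100✓ 00110✓ 00111✓ 01000✓ 01001✓ 01101✓ 01110✓ 01111✓ 10000✓ 10010✓ 10111✓ 11101✓ 11110✓ 11111✓
Round 1: -0111✓ -1101✓ -1110✓ -1111✓ 0-110✓ 0-111✓ 00-11 001-0 0011-✓ 01-01 0100- 011-1✓ 0111-✓ 1-111✓ 100-0 111-1✓ 1111-✓
Round 2: --111 -11-1 -111- 0-11-
PIs = {--111, -11-1, -111-, 0-11-, 00-11, 001-0, 01-01, 0100-, 100-0}
Coverage chart:
  m3: 00-11 ←essential
  m4: 001-0 ←essential
  m6: 0-11-,001-0
  m7: --111,0-11-,00-11
  m8: 0100- ←essential
  m9: 01-01,0100-
  m13: -11-1,01-01
  m14: -111-,0-11-
  m15: --111,-11-1,-111-,0-11-
  m16: 100-0 ←essential
  m18: 100-0 ←essential
  m23: --111 ←essential
  m30: -111- ←essential
  m31: --111,-11-1,-111-
Essential: --111, -111-, 00-11, 001-0, 0100-, 100-0
Petrick residual → -11-1
Min cover (7 terms): cde + bce + bcd + a'b'de + a'b'ce' + a'bc'd' + ab'c'e'

7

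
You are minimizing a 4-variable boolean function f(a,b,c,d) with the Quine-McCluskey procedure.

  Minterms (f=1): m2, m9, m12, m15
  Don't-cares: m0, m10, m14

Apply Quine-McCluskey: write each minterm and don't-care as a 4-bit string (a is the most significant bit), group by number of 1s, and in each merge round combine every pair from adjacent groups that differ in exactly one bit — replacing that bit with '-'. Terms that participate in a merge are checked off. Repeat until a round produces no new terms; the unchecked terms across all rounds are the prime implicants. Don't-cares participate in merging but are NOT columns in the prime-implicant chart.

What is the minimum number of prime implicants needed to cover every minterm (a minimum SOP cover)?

4

Round 0: 0000✓ 0010✓ 1001 1010✓ 1100✓ 1110✓ 1111✓
Round 1: -010 00-0 1-10 11-0 111-
PIs = {-010, 00-0, 1-10, 1001, 11-0, 111-}
Coverage chart:
  m2: -010,00-0
  m9: 1001 ←essential
  m12: 11-0 ←essential
  m15: 111- ←essential
Essential: 1001, 11-0, 111-
Petrick residual → -010
Min cover (4 terms): b'cd' + ab'c'd + abd' + abc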